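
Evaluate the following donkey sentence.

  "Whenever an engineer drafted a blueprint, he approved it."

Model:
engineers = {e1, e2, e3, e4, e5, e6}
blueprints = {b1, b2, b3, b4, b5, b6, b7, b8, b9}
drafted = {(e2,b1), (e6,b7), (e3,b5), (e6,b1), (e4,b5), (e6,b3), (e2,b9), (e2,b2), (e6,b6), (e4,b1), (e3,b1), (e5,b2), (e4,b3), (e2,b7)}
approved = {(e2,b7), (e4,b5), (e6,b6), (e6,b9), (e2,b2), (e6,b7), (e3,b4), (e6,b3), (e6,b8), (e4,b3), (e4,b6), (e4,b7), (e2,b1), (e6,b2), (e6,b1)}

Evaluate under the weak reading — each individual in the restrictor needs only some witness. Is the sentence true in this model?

"it" takes "a blueprint" as antecedent — a donkey pronoun bound across the clause boundary.
Weak reading: every engineer e with some drafted-blueprint has at least one drafted-blueprint b such that approved(e,b).
Per engineer: e2:✓  e3:✗  e4:✓  e5:✗  e6:✓
e3 has no witness among its drafted-blueprints.

False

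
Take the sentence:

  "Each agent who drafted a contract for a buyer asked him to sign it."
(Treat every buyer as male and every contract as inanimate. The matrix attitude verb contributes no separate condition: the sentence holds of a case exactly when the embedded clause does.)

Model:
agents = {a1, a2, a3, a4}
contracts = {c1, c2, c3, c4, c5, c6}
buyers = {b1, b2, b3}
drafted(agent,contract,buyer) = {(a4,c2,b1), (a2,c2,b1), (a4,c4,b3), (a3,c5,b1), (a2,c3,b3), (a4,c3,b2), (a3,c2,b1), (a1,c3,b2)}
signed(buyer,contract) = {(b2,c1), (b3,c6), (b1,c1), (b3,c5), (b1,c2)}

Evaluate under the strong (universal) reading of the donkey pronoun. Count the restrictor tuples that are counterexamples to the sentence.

"him" takes "a buyer" as antecedent and "it" takes "a contract"; both are donkey pronouns co-varying with the restrictor.
Strong reading: for every (a,c,b) with drafted(a,c,b), signed(b,c).
Restrictor triples: (a1,c3,b2)→signed(b2,c3) ✗  (a2,c2,b1)→signed(b1,c2) ✓  (a2,c3,b3)→signed(b3,c3) ✗  (a3,c2,b1)→signed(b1,c2) ✓  (a3,c5,b1)→signed(b1,c5) ✗  (a4,c2,b1)→signed(b1,c2) ✓  (a4,c3,b2)→signed(b2,c3) ✗  (a4,c4,b3)→signed(b3,c4) ✗
Counterexamples (restrictor triples failing the scope): 5.

5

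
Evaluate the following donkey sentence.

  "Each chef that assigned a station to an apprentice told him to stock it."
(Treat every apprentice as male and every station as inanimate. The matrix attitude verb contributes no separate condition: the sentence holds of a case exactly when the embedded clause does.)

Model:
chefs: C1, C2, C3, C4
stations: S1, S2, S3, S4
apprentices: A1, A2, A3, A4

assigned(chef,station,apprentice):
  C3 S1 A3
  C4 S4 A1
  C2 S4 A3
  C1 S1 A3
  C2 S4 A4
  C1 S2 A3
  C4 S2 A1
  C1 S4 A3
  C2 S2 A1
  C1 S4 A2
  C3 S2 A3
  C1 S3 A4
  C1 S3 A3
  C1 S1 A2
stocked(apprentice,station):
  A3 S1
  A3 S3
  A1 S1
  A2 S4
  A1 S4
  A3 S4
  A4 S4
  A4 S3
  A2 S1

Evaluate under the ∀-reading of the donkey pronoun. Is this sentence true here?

"him" takes "an apprentice" as antecedent and "it" takes "a station"; both are donkey pronouns co-varying with the restrictor.
Strong reading: for every (c,s,a) with assigned(c,s,a), stocked(a,s).
Restrictor triples: (C1,S1,A2)→stocked(A2,S1) ✓  (C1,S1,A3)→stocked(A3,S1) ✓  (C1,S2,A3)→stocked(A3,S2) ✗  (C1,S3,A3)→stocked(A3,S3) ✓  (C1,S3,A4)→stocked(A4,S3) ✓  (C1,S4,A2)→stocked(A2,S4) ✓  (C1,S4,A3)→stocked(A3,S4) ✓  (C2,S2,A1)→stocked(A1,S2) ✗  (C2,S4,A3)→stocked(A3,S4) ✓  (C2,S4,A4)→stocked(A4,S4) ✓  (C3,S1,A3)→stocked(A3,S1) ✓  (C3,S2,A3)→stocked(A3,S2) ✗  (C4,S2,A1)→stocked(A1,S2) ✗  (C4,S4,A1)→stocked(A1,S4) ✓
Counterexample: (C1,S2,A3) — stocked(A3,S2) does not hold.

False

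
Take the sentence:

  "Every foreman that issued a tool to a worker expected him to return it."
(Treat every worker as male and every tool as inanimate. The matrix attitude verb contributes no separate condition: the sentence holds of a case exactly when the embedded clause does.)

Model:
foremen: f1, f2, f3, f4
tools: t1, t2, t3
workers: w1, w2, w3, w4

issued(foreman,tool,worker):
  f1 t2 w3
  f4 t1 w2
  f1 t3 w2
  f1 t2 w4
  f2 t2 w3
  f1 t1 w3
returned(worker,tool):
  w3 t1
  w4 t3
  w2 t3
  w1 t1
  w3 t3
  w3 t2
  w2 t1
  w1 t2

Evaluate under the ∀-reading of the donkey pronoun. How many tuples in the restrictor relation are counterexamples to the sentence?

1

"him" takes "a worker" as antecedent and "it" takes "a tool"; both are donkey pronouns co-varying with the restrictor.
Strong reading: for every (f,t,w) with issued(f,t,w), returned(w,t).
Restrictor triples: (f1,t1,w3)→returned(w3,t1) ✓  (f1,t2,w3)→returned(w3,t2) ✓  (f1,t2,w4)→returned(w4,t2) ✗  (f1,t3,w2)→returned(w2,t3) ✓  (f2,t2,w3)→returned(w3,t2) ✓  (f4,t1,w2)→returned(w2,t1) ✓
Counterexamples (restrictor triples failing the scope): 1.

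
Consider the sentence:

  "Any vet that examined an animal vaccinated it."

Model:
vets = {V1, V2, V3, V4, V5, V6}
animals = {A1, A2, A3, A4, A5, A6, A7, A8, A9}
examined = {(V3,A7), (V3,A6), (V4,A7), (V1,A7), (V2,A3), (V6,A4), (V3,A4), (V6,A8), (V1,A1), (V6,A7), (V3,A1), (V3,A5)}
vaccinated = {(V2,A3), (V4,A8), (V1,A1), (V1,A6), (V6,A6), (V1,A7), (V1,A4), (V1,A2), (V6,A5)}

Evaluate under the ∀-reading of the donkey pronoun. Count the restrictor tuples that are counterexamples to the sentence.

"it" takes "an animal" as antecedent — a donkey pronoun bound across the clause boundary.
Strong reading: for every (v,a) with examined(v,a), vaccinated(v,a).
Restrictor pairs: (V1,A1) ✓  (V1,A7) ✓  (V2,A3) ✓  (V3,A1) ✗  (V3,A4) ✗  (V3,A5) ✗  (V3,A6) ✗  (V3,A7) ✗  (V4,A7) ✗  (V6,A4) ✗  (V6,A7) ✗  (V6,A8) ✗
Counterexamples (restrictor pairs failing the scope): 9.

9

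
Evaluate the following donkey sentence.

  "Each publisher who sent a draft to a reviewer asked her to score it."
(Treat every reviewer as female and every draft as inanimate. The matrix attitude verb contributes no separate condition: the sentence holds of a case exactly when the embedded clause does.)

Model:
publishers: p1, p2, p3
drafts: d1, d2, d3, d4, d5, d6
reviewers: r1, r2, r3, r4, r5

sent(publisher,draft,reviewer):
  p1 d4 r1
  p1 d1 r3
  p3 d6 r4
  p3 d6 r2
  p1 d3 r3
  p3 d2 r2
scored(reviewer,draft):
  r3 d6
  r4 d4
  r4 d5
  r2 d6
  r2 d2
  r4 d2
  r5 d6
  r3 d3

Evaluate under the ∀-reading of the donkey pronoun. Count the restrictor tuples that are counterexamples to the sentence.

"her" takes "a reviewer" as antecedent and "it" takes "a draft"; both are donkey pronouns co-varying with the restrictor.
Strong reading: for every (p,d,r) with sent(p,d,r), scored(r,d).
Restrictor triples: (p1,d1,r3)→scored(r3,d1) ✗  (p1,d3,r3)→scored(r3,d3) ✓  (p1,d4,r1)→scored(r1,d4) ✗  (p3,d2,r2)→scored(r2,d2) ✓  (p3,d6,r2)→scored(r2,d6) ✓  (p3,d6,r4)→scored(r4,d6) ✗
Counterexamples (restrictor triples failing the scope): 3.

3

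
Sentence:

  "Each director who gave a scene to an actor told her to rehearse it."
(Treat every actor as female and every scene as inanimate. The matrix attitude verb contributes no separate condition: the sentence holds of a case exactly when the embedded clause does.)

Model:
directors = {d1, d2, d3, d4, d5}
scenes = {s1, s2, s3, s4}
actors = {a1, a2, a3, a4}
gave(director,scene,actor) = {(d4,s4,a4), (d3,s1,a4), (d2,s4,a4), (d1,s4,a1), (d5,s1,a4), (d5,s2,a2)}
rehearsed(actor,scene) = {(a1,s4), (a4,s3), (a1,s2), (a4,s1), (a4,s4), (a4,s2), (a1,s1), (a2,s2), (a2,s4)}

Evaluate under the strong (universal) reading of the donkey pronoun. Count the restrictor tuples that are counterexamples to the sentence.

0

"her" takes "an actor" as antecedent and "it" takes "a scene"; both are donkey pronouns co-varying with the restrictor.
Strong reading: for every (d,s,a) with gave(d,s,a), rehearsed(a,s).
Restrictor triples: (d1,s4,a1)→rehearsed(a1,s4) ✓  (d2,s4,a4)→rehearsed(a4,s4) ✓  (d3,s1,a4)→rehearsed(a4,s1) ✓  (d4,s4,a4)→rehearsed(a4,s4) ✓  (d5,s1,a4)→rehearsed(a4,s1) ✓  (d5,s2,a2)→rehearsed(a2,s2) ✓
Counterexamples (restrictor triples failing the scope): 0.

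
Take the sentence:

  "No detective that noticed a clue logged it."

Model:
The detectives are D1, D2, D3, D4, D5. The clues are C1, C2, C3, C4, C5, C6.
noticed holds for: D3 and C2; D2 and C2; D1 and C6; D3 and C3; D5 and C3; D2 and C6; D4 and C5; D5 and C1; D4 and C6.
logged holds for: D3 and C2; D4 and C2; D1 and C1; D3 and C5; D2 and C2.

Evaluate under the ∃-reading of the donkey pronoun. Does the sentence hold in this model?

"it" takes "a clue" as antecedent — a donkey pronoun bound across the clause boundary.
Truth condition: for no (d,c) with noticed(d,c) does logged(d,c) hold.
Restrictor pairs — does the scope hold? (D1,C6):fails  (D2,C2):holds  (D2,C6):fails  (D3,C2):holds  (D3,C3):fails  (D4,C5):fails  (D4,C6):fails  (D5,C1):fails  (D5,C3):fails
Scope holds for 2 pair(s), so the sentence is false.

False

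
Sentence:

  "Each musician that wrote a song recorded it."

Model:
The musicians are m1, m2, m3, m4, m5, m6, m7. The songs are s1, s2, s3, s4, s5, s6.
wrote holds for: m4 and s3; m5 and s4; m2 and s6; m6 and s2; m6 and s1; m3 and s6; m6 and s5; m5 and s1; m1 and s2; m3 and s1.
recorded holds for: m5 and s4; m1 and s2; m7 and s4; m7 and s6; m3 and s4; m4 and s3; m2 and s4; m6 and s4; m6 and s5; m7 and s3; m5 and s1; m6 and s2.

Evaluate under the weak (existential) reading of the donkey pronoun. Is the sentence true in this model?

"it" takes "a song" as antecedent — a donkey pronoun bound across the clause boundary.
Weak reading: every musician m with some wrote-song has at least one wrote-song s such that recorded(m,s).
Per musician: m1:✓  m2:✗  m3:✗  m4:✓  m5:✓  m6:✓
m2 has no witness among its wrote-songs.

False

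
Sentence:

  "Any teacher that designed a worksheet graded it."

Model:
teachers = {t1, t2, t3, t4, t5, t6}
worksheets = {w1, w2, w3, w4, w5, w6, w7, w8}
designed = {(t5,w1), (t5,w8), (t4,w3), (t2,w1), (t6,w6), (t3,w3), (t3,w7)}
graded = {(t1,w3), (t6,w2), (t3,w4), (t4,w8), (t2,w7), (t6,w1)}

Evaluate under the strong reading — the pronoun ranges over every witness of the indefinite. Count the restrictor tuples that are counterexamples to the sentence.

7

"it" takes "a worksheet" as antecedent — a donkey pronoun bound across the clause boundary.
Strong reading: for every (t,w) with designed(t,w), graded(t,w).
Restrictor pairs: (t2,w1) ✗  (t3,w3) ✗  (t3,w7) ✗  (t4,w3) ✗  (t5,w1) ✗  (t5,w8) ✗  (t6,w6) ✗
Counterexamples (restrictor pairs failing the scope): 7.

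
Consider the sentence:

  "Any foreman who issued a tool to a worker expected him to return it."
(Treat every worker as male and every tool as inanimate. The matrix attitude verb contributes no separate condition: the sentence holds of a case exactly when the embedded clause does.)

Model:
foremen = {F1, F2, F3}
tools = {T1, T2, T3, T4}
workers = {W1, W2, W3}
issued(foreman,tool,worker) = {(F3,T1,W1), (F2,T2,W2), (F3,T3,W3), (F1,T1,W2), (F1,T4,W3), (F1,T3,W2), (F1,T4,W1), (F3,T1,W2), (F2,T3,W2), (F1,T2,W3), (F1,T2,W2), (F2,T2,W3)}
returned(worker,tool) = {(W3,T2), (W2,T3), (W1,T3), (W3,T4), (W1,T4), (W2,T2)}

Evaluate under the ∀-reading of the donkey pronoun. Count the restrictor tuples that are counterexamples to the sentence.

4

"him" takes "a worker" as antecedent and "it" takes "a tool"; both are donkey pronouns co-varying with the restrictor.
Strong reading: for every (f,t,w) with issued(f,t,w), returned(w,t).
Restrictor triples: (F1,T1,W2)→returned(W2,T1) ✗  (F1,T2,W2)→returned(W2,T2) ✓  (F1,T2,W3)→returned(W3,T2) ✓  (F1,T3,W2)→returned(W2,T3) ✓  (F1,T4,W1)→returned(W1,T4) ✓  (F1,T4,W3)→returned(W3,T4) ✓  (F2,T2,W2)→returned(W2,T2) ✓  (F2,T2,W3)→returned(W3,T2) ✓  (F2,T3,W2)→returned(W2,T3) ✓  (F3,T1,W1)→returned(W1,T1) ✗  (F3,T1,W2)→returned(W2,T1) ✗  (F3,T3,W3)→returned(W3,T3) ✗
Counterexamples (restrictor triples failing the scope): 4.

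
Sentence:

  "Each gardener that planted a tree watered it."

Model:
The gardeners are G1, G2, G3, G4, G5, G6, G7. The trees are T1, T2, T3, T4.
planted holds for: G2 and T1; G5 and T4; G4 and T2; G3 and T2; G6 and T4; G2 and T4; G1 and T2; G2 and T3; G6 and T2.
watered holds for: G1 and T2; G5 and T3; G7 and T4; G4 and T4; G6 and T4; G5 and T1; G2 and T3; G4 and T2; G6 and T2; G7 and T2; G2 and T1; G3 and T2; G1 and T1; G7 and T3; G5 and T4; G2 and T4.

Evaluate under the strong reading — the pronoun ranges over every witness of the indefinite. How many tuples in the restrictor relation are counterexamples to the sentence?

0

"it" takes "a tree" as antecedent — a donkey pronoun bound across the clause boundary.
Strong reading: for every (g,t) with planted(g,t), watered(g,t).
Restrictor pairs: (G1,T2) ✓  (G2,T1) ✓  (G2,T3) ✓  (G2,T4) ✓  (G3,T2) ✓  (G4,T2) ✓  (G5,T4) ✓  (G6,T2) ✓  (G6,T4) ✓
Counterexamples (restrictor pairs failing the scope): 0.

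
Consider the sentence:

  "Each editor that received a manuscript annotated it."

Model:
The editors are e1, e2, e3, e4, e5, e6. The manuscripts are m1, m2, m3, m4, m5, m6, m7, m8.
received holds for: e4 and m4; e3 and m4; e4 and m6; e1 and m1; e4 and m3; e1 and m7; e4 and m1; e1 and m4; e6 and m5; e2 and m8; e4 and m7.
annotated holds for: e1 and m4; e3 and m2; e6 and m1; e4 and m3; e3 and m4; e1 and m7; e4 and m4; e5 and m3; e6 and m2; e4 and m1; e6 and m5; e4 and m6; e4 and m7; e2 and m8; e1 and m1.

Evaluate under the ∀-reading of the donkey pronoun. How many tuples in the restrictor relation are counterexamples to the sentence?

0

"it" takes "a manuscript" as antecedent — a donkey pronoun bound across the clause boundary.
Strong reading: for every (e,m) with received(e,m), annotated(e,m).
Restrictor pairs: (e1,m1) ✓  (e1,m4) ✓  (e1,m7) ✓  (e2,m8) ✓  (e3,m4) ✓  (e4,m1) ✓  (e4,m3) ✓  (e4,m4) ✓  (e4,m6) ✓  (e4,m7) ✓  (e6,m5) ✓
Counterexamples (restrictor pairs failing the scope): 0.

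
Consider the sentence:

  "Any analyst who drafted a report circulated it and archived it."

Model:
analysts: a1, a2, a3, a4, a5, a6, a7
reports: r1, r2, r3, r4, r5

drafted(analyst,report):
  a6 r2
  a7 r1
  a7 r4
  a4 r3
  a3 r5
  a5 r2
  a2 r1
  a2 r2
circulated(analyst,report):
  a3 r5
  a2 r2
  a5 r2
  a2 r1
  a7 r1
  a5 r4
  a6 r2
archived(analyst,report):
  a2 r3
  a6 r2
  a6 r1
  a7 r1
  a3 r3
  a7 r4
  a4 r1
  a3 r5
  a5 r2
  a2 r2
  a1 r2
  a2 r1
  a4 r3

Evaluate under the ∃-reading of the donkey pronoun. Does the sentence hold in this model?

False

"it" takes "a report" as antecedent — a donkey pronoun bound across the clause boundary.
Weak reading: every analyst a with some drafted-report has at least one drafted-report r such that circulated(a,r) ∧ archived(a,r).
Per analyst: a2:✓  a3:✓  a4:✗  a5:✓  a6:✓  a7:✓
a4 has no witness among its drafted-reports.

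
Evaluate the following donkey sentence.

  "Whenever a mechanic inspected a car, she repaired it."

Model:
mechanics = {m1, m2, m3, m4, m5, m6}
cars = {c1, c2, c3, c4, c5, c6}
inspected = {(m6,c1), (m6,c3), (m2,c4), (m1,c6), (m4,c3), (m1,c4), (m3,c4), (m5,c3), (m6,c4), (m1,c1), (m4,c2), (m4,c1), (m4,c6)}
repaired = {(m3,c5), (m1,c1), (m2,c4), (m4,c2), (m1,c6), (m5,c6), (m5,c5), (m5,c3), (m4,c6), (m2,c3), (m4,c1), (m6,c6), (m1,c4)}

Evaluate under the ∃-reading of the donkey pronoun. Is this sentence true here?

False

"it" takes "a car" as antecedent — a donkey pronoun bound across the clause boundary.
Weak reading: every mechanic m with some inspected-car has at least one inspected-car c such that repaired(m,c).
Per mechanic: m1:✓  m2:✓  m3:✗  m4:✓  m5:✓  m6:✗
m3 has no witness among its inspected-cars.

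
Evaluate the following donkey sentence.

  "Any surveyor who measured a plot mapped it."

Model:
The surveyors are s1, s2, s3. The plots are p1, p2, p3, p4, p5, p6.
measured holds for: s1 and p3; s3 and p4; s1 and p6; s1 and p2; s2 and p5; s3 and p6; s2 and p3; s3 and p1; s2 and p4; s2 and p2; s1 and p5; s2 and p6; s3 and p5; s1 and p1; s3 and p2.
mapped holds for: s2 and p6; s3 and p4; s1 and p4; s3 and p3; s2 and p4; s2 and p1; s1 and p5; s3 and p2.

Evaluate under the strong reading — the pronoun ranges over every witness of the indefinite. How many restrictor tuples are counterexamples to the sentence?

10

"it" takes "a plot" as antecedent — a donkey pronoun bound across the clause boundary.
Strong reading: for every (s,p) with measured(s,p), mapped(s,p).
Restrictor pairs: (s1,p1) ✗  (s1,p2) ✗  (s1,p3) ✗  (s1,p5) ✓  (s1,p6) ✗  (s2,p2) ✗  (s2,p3) ✗  (s2,p4) ✓  (s2,p5) ✗  (s2,p6) ✓  (s3,p1) ✗  (s3,p2) ✓  (s3,p4) ✓  (s3,p5) ✗  (s3,p6) ✗
Counterexamples (restrictor pairs failing the scope): 10.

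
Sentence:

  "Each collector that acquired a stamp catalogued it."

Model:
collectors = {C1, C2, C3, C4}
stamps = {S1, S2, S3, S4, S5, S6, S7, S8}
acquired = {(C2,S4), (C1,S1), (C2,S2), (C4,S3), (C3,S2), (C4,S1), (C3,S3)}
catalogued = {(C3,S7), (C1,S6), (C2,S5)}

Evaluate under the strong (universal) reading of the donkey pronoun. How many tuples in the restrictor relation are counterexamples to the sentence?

7

"it" takes "a stamp" as antecedent — a donkey pronoun bound across the clause boundary.
Strong reading: for every (c,s) with acquired(c,s), catalogued(c,s).
Restrictor pairs: (C1,S1) ✗  (C2,S2) ✗  (C2,S4) ✗  (C3,S2) ✗  (C3,S3) ✗  (C4,S1) ✗  (C4,S3) ✗
Counterexamples (restrictor pairs failing the scope): 7.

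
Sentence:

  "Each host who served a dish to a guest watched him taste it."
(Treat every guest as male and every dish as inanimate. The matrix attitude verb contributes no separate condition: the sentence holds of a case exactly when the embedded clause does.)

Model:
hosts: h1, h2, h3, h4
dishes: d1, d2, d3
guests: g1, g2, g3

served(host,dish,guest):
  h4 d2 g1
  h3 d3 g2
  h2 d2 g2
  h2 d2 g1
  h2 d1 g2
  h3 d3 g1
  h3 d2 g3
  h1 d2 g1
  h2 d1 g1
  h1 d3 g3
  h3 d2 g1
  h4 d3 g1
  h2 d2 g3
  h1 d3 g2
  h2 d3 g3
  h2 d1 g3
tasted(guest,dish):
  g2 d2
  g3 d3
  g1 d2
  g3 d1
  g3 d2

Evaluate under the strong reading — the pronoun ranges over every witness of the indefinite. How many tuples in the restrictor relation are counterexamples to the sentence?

6

"him" takes "a guest" as antecedent and "it" takes "a dish"; both are donkey pronouns co-varying with the restrictor.
Strong reading: for every (h,d,g) with served(h,d,g), tasted(g,d).
Restrictor triples: (h1,d2,g1)→tasted(g1,d2) ✓  (h1,d3,g2)→tasted(g2,d3) ✗  (h1,d3,g3)→tasted(g3,d3) ✓  (h2,d1,g1)→tasted(g1,d1) ✗  (h2,d1,g2)→tasted(g2,d1) ✗  (h2,d1,g3)→tasted(g3,d1) ✓  (h2,d2,g1)→tasted(g1,d2) ✓  (h2,d2,g2)→tasted(g2,d2) ✓  (h2,d2,g3)→tasted(g3,d2) ✓  (h2,d3,g3)→tasted(g3,d3) ✓  (h3,d2,g1)→tasted(g1,d2) ✓  (h3,d2,g3)→tasted(g3,d2) ✓  (h3,d3,g1)→tasted(g1,d3) ✗  (h3,d3,g2)→tasted(g2,d3) ✗  (h4,d2,g1)→tasted(g1,d2) ✓  (h4,d3,g1)→tasted(g1,d3) ✗
Counterexamples (restrictor triples failing the scope): 6.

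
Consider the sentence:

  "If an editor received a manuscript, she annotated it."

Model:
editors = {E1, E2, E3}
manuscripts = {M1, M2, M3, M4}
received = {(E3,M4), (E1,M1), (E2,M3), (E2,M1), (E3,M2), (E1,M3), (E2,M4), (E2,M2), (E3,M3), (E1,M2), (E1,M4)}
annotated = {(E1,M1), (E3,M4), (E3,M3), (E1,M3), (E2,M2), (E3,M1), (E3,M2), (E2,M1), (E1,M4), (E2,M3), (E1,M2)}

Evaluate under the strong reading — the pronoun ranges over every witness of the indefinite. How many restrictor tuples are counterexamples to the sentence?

1

"it" takes "a manuscript" as antecedent — a donkey pronoun bound across the clause boundary.
Strong reading: for every (e,m) with received(e,m), annotated(e,m).
Restrictor pairs: (E1,M1) ✓  (E1,M2) ✓  (E1,M3) ✓  (E1,M4) ✓  (E2,M1) ✓  (E2,M2) ✓  (E2,M3) ✓  (E2,M4) ✗  (E3,M2) ✓  (E3,M3) ✓  (E3,M4) ✓
Counterexamples (restrictor pairs failing the scope): 1.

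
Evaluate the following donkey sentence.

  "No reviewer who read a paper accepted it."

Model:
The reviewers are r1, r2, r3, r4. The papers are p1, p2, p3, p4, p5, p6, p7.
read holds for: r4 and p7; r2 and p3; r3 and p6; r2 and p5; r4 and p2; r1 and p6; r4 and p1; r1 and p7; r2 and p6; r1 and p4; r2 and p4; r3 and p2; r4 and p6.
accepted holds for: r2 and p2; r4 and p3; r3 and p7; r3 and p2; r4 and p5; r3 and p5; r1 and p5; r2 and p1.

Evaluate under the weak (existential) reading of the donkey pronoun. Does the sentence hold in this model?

False

"it" takes "a paper" as antecedent — a donkey pronoun bound across the clause boundary.
Truth condition: for no (r,p) with read(r,p) does accepted(r,p) hold.
Restrictor pairs — does the scope hold? (r1,p4):fails  (r1,p6):fails  (r1,p7):fails  (r2,p3):fails  (r2,p4):fails  (r2,p5):fails  (r2,p6):fails  (r3,p2):holds  (r3,p6):fails  (r4,p1):fails  (r4,p2):fails  (r4,p6):fails  (r4,p7):fails
Scope holds for 1 pair(s), so the sentence is false.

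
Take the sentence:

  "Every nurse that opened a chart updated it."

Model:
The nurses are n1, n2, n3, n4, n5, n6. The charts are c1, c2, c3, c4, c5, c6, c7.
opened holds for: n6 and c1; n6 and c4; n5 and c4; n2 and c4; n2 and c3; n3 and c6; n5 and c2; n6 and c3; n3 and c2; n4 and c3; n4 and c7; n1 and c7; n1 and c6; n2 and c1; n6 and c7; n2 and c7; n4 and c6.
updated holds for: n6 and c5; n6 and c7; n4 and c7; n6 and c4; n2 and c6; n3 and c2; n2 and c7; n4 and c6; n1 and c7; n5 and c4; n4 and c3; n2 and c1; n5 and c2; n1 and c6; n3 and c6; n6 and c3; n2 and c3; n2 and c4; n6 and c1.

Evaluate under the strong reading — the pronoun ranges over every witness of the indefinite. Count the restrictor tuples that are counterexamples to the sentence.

0

"it" takes "a chart" as antecedent — a donkey pronoun bound across the clause boundary.
Strong reading: for every (n,c) with opened(n,c), updated(n,c).
Restrictor pairs: (n1,c6) ✓  (n1,c7) ✓  (n2,c1) ✓  (n2,c3) ✓  (n2,c4) ✓  (n2,c7) ✓  (n3,c2) ✓  (n3,c6) ✓  (n4,c3) ✓  (n4,c6) ✓  (n4,c7) ✓  (n5,c2) ✓  (n5,c4) ✓  (n6,c1) ✓  (n6,c3) ✓  (n6,c4) ✓  (n6,c7) ✓
Counterexamples (restrictor pairs failing the scope): 0.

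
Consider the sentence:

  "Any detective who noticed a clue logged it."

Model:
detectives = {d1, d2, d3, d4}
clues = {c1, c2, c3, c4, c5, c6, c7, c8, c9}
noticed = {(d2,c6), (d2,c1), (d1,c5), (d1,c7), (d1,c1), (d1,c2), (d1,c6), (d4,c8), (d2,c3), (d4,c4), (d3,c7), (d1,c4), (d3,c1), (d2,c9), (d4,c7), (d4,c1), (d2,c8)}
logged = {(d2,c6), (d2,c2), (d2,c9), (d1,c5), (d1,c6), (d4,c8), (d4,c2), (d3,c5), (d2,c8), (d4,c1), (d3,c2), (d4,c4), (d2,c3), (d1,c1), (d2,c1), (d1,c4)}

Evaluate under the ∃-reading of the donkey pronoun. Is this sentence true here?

False

"it" takes "a clue" as antecedent — a donkey pronoun bound across the clause boundary.
Weak reading: every detective d with some noticed-clue has at least one noticed-clue c such that logged(d,c).
Per detective: d1:✓  d2:✓  d3:✗  d4:✓
d3 has no witness among its noticed-clues.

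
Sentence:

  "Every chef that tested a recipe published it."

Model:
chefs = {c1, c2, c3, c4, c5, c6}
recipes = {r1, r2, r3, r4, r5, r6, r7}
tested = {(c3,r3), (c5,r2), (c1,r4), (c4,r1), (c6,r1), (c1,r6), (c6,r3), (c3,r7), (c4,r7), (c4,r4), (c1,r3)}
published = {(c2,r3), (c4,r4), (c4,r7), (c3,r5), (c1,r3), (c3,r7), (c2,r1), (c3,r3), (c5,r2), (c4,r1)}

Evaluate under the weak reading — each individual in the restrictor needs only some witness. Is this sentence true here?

False

"it" takes "a recipe" as antecedent — a donkey pronoun bound across the clause boundary.
Weak reading: every chef c with some tested-recipe has at least one tested-recipe r such that published(c,r).
Per chef: c1:✓  c3:✓  c4:✓  c5:✓  c6:✗
c6 has no witness among its tested-recipes.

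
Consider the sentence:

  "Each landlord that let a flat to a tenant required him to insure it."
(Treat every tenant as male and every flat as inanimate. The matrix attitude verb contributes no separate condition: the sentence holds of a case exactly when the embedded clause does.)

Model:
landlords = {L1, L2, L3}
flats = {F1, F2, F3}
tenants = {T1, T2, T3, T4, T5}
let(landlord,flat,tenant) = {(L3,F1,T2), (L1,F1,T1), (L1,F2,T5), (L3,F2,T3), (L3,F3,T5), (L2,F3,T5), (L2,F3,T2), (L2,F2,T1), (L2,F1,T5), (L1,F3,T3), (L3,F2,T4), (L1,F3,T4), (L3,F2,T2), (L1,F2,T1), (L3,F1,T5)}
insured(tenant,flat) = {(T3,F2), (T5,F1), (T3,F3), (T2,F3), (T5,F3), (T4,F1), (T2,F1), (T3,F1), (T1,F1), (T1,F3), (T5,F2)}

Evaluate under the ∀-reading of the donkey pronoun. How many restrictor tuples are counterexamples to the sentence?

5

"him" takes "a tenant" as antecedent and "it" takes "a flat"; both are donkey pronouns co-varying with the restrictor.
Strong reading: for every (l,f,t) with let(l,f,t), insured(t,f).
Restrictor triples: (L1,F1,T1)→insured(T1,F1) ✓  (L1,F2,T1)→insured(T1,F2) ✗  (L1,F2,T5)→insured(T5,F2) ✓  (L1,F3,T3)→insured(T3,F3) ✓  (L1,F3,T4)→insured(T4,F3) ✗  (L2,F1,T5)→insured(T5,F1) ✓  (L2,F2,T1)→insured(T1,F2) ✗  (L2,F3,T2)→insured(T2,F3) ✓  (L2,F3,T5)→insured(T5,F3) ✓  (L3,F1,T2)→insured(T2,F1) ✓  (L3,F1,T5)→insured(T5,F1) ✓  (L3,F2,T2)→insured(T2,F2) ✗  (L3,F2,T3)→insured(T3,F2) ✓  (L3,F2,T4)→insured(T4,F2) ✗  (L3,F3,T5)→insured(T5,F3) ✓
Counterexamples (restrictor triples failing the scope): 5.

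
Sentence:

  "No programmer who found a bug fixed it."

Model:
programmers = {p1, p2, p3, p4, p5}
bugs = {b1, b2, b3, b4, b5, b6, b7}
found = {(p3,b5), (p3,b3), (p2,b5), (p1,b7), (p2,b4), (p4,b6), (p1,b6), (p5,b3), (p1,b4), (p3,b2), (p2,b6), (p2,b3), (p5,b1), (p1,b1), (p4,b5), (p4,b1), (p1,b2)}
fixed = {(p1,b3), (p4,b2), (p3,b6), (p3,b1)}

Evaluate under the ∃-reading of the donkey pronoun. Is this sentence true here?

"it" takes "a bug" as antecedent — a donkey pronoun bound across the clause boundary.
Truth condition: for no (p,b) with found(p,b) does fixed(p,b) hold.
Restrictor pairs — does the scope hold? (p1,b1):fails  (p1,b2):fails  (p1,b4):fails  (p1,b6):fails  (p1,b7):fails  (p2,b3):fails  (p2,b4):fails  (p2,b5):fails  (p2,b6):fails  (p3,b2):fails  (p3,b3):fails  (p3,b5):fails  (p4,b1):fails  (p4,b5):fails  (p4,b6):fails  (p5,b1):fails  (p5,b3):fails
Scope holds for no restrictor pair, so the sentence is true.

True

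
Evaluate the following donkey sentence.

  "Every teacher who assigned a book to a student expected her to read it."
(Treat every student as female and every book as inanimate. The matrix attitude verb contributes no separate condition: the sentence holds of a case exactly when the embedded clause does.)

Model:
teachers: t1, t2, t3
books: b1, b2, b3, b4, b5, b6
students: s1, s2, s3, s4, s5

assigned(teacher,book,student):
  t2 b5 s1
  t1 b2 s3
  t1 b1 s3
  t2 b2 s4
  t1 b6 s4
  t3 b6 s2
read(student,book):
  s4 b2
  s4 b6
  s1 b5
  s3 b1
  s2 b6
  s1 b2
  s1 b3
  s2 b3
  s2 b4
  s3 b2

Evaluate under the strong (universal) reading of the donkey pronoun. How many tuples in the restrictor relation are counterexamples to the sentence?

0

"her" takes "a student" as antecedent and "it" takes "a book"; both are donkey pronouns co-varying with the restrictor.
Strong reading: for every (t,b,s) with assigned(t,b,s), read(s,b).
Restrictor triples: (t1,b1,s3)→read(s3,b1) ✓  (t1,b2,s3)→read(s3,b2) ✓  (t1,b6,s4)→read(s4,b6) ✓  (t2,b2,s4)→read(s4,b2) ✓  (t2,b5,s1)→read(s1,b5) ✓  (t3,b6,s2)→read(s2,b6) ✓
Counterexamples (restrictor triples failing the scope): 0.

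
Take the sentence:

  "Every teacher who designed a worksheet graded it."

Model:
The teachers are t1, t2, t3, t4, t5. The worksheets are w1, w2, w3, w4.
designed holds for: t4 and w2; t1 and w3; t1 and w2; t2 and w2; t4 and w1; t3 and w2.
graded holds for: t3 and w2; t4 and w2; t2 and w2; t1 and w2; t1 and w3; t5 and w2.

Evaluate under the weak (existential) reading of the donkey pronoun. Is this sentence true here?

True

"it" takes "a worksheet" as antecedent — a donkey pronoun bound across the clause boundary.
Weak reading: every teacher t with some designed-worksheet has at least one designed-worksheet w such that graded(t,w).
Per teacher: t1:✓  t2:✓  t3:✓  t4:✓
Every teacher in the restrictor has a witness.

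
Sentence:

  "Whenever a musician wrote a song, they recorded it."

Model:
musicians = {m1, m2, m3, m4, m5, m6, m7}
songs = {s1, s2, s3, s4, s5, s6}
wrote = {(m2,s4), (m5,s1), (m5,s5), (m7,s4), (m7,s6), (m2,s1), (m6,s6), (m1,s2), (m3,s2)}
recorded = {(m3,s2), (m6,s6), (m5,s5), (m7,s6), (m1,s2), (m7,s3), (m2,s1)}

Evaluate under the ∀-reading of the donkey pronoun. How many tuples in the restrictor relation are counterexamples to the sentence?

"it" takes "a song" as antecedent — a donkey pronoun bound across the clause boundary.
Strong reading: for every (m,s) with wrote(m,s), recorded(m,s).
Restrictor pairs: (m1,s2) ✓  (m2,s1) ✓  (m2,s4) ✗  (m3,s2) ✓  (m5,s1) ✗  (m5,s5) ✓  (m6,s6) ✓  (m7,s4) ✗  (m7,s6) ✓
Counterexamples (restrictor pairs failing the scope): 3.

3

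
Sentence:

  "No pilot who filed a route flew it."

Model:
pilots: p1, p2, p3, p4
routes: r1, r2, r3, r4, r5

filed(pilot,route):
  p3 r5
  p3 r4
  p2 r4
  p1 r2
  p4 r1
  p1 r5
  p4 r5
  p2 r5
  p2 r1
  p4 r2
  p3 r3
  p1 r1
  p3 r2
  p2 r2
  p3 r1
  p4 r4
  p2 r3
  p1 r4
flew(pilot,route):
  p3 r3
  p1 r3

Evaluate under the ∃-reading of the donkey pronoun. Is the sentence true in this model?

"it" takes "a route" as antecedent — a donkey pronoun bound across the clause boundary.
Truth condition: for no (p,r) with filed(p,r) does flew(p,r) hold.
Restrictor pairs — does the scope hold? (p1,r1):fails  (p1,r2):fails  (p1,r4):fails  (p1,r5):fails  (p2,r1):fails  (p2,r2):fails  (p2,r3):fails  (p2,r4):fails  (p2,r5):fails  (p3,r1):fails  (p3,r2):fails  (p3,r3):holds  (p3,r4):fails  (p3,r5):fails  (p4,r1):fails  (p4,r2):fails  (p4,r4):fails  (p4,r5):fails
Scope holds for 1 pair(s), so the sentence is false.

False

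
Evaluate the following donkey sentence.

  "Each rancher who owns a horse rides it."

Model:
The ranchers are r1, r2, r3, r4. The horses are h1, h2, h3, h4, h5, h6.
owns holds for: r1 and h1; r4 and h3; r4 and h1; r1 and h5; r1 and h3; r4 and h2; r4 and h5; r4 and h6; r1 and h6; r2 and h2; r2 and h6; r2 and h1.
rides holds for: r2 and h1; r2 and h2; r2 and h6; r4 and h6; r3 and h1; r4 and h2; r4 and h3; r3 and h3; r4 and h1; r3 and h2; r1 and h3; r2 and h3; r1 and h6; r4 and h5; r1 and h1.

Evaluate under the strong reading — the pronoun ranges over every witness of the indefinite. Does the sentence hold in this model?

"it" takes "a horse" as antecedent — a donkey pronoun bound across the clause boundary.
Strong reading: for every (r,h) with owns(r,h), rides(r,h).
Restrictor pairs: (r1,h1) ✓  (r1,h3) ✓  (r1,h5) ✗  (r1,h6) ✓  (r2,h1) ✓  (r2,h2) ✓  (r2,h6) ✓  (r4,h1) ✓  (r4,h2) ✓  (r4,h3) ✓  (r4,h5) ✓  (r4,h6) ✓
Counterexample: (r1,h5) is in owns but fails the scope.

False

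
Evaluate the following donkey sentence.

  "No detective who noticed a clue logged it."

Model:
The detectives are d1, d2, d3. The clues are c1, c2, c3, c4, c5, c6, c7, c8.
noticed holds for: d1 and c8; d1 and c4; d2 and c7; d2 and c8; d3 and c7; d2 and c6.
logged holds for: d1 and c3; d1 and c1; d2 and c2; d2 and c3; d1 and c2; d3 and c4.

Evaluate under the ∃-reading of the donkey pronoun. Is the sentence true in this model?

"it" takes "a clue" as antecedent — a donkey pronoun bound across the clause boundary.
Truth condition: for no (d,c) with noticed(d,c) does logged(d,c) hold.
Restrictor pairs — does the scope hold? (d1,c4):fails  (d1,c8):fails  (d2,c6):fails  (d2,c7):fails  (d2,c8):fails  (d3,c7):fails
Scope holds for no restrictor pair, so the sentence is true.

True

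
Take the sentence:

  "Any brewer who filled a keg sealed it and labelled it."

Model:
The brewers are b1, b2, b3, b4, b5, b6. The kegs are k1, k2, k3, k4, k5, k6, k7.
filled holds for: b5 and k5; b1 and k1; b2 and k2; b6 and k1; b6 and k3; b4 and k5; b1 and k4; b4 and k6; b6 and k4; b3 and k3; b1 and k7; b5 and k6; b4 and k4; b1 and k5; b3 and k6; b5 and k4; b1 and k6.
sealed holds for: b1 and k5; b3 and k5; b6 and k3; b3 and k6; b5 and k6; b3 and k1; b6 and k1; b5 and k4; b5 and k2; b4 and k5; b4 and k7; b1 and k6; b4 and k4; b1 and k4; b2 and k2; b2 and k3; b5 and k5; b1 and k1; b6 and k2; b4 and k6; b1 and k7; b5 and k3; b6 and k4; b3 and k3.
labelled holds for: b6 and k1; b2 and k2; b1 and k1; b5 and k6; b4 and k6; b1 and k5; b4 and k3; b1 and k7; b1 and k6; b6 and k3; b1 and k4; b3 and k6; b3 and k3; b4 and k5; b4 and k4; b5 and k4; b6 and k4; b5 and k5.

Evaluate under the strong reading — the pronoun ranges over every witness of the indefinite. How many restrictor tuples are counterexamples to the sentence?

"it" takes "a keg" as antecedent — a donkey pronoun bound across the clause boundary.
Strong reading: for every (b,k) with filled(b,k), sealed(b,k) ∧ labelled(b,k).
Restrictor pairs: (b1,k1) ✓  (b1,k4) ✓  (b1,k5) ✓  (b1,k6) ✓  (b1,k7) ✓  (b2,k2) ✓  (b3,k3) ✓  (b3,k6) ✓  (b4,k4) ✓  (b4,k5) ✓  (b4,k6) ✓  (b5,k4) ✓  (b5,k5) ✓  (b5,k6) ✓  (b6,k1) ✓  (b6,k3) ✓  (b6,k4) ✓
Counterexamples (restrictor pairs failing the scope): 0.

0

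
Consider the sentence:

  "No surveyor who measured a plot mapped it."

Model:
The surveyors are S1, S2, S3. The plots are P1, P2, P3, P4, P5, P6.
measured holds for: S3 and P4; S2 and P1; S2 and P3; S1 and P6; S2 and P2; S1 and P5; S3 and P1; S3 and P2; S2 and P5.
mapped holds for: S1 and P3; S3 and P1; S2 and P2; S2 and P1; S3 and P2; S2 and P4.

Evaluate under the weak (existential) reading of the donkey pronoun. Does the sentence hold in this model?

False

"it" takes "a plot" as antecedent — a donkey pronoun bound across the clause boundary.
Truth condition: for no (s,p) with measured(s,p) does mapped(s,p) hold.
Restrictor pairs — does the scope hold? (S1,P5):fails  (S1,P6):fails  (S2,P1):holds  (S2,P2):holds  (S2,P3):fails  (S2,P5):fails  (S3,P1):holds  (S3,P2):holds  (S3,P4):fails
Scope holds for 4 pair(s), so the sentence is false.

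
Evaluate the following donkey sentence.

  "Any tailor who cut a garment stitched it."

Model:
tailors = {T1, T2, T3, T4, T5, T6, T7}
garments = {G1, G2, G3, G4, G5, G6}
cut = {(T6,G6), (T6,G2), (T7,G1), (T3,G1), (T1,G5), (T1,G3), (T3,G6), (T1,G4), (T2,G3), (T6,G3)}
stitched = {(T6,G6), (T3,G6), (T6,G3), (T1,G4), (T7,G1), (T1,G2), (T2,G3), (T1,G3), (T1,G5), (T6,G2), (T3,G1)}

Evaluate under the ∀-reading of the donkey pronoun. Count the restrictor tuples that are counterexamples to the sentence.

0

"it" takes "a garment" as antecedent — a donkey pronoun bound across the clause boundary.
Strong reading: for every (t,g) with cut(t,g), stitched(t,g).
Restrictor pairs: (T1,G3) ✓  (T1,G4) ✓  (T1,G5) ✓  (T2,G3) ✓  (T3,G1) ✓  (T3,G6) ✓  (T6,G2) ✓  (T6,G3) ✓  (T6,G6) ✓  (T7,G1) ✓
Counterexamples (restrictor pairs failing the scope): 0.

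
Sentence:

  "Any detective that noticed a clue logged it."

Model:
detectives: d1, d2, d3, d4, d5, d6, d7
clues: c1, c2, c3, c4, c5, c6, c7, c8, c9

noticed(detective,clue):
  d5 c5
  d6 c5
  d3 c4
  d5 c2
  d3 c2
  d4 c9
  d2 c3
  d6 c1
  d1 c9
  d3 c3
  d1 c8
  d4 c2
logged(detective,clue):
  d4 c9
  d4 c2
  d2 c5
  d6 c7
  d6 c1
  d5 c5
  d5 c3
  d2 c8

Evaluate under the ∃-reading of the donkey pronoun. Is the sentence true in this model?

False

"it" takes "a clue" as antecedent — a donkey pronoun bound across the clause boundary.
Weak reading: every detective d with some noticed-clue has at least one noticed-clue c such that logged(d,c).
Per detective: d1:✗  d2:✗  d3:✗  d4:✓  d5:✓  d6:✓
d1 has no witness among its noticed-clues.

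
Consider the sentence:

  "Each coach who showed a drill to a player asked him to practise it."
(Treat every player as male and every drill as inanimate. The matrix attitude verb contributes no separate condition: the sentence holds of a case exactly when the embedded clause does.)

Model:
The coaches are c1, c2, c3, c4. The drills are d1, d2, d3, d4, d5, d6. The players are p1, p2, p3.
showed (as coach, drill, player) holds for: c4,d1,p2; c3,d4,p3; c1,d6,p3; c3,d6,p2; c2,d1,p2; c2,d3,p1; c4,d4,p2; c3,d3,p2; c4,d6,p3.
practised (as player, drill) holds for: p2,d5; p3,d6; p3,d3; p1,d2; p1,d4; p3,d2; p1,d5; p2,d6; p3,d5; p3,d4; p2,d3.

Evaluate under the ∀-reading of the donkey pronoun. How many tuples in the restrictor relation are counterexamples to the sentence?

4

"him" takes "a player" as antecedent and "it" takes "a drill"; both are donkey pronouns co-varying with the restrictor.
Strong reading: for every (c,d,p) with showed(c,d,p), practised(p,d).
Restrictor triples: (c1,d6,p3)→practised(p3,d6) ✓  (c2,d1,p2)→practised(p2,d1) ✗  (c2,d3,p1)→practised(p1,d3) ✗  (c3,d3,p2)→practised(p2,d3) ✓  (c3,d4,p3)→practised(p3,d4) ✓  (c3,d6,p2)→practised(p2,d6) ✓  (c4,d1,p2)→practised(p2,d1) ✗  (c4,d4,p2)→practised(p2,d4) ✗  (c4,d6,p3)→practised(p3,d6) ✓
Counterexamples (restrictor triples failing the scope): 4.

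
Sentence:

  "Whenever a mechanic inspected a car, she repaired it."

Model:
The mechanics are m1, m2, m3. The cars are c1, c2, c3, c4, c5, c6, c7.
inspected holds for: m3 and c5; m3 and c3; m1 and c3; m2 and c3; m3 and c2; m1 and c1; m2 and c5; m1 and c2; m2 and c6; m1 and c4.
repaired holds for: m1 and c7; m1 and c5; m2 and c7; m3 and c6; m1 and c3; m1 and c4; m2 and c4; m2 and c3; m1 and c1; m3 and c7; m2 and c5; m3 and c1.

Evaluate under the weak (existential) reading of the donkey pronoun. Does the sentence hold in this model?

"it" takes "a car" as antecedent — a donkey pronoun bound across the clause boundary.
Weak reading: every mechanic m with some inspected-car has at least one inspected-car c such that repaired(m,c).
Per mechanic: m1:✓  m2:✓  m3:✗
m3 has no witness among its inspected-cars.

False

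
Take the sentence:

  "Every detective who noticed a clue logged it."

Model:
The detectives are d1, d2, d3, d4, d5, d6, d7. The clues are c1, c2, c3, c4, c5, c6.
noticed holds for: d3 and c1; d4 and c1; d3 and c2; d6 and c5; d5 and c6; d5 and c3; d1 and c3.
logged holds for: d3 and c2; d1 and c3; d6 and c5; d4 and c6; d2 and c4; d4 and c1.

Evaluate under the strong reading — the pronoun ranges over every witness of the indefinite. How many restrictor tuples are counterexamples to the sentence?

3

"it" takes "a clue" as antecedent — a donkey pronoun bound across the clause boundary.
Strong reading: for every (d,c) with noticed(d,c), logged(d,c).
Restrictor pairs: (d1,c3) ✓  (d3,c1) ✗  (d3,c2) ✓  (d4,c1) ✓  (d5,c3) ✗  (d5,c6) ✗  (d6,c5) ✓
Counterexamples (restrictor pairs failing the scope): 3.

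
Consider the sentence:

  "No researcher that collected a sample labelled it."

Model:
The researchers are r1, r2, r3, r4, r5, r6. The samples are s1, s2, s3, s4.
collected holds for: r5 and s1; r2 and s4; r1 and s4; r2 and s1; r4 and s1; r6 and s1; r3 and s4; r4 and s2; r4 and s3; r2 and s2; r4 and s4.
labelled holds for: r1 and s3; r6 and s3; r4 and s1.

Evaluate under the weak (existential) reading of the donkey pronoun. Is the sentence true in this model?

"it" takes "a sample" as antecedent — a donkey pronoun bound across the clause boundary.
Truth condition: for no (r,s) with collected(r,s) does labelled(r,s) hold.
Restrictor pairs — does the scope hold? (r1,s4):fails  (r2,s1):fails  (r2,s2):fails  (r2,s4):fails  (r3,s4):fails  (r4,s1):holds  (r4,s2):fails  (r4,s3):fails  (r4,s4):fails  (r5,s1):fails  (r6,s1):fails
Scope holds for 1 pair(s), so the sentence is false.

False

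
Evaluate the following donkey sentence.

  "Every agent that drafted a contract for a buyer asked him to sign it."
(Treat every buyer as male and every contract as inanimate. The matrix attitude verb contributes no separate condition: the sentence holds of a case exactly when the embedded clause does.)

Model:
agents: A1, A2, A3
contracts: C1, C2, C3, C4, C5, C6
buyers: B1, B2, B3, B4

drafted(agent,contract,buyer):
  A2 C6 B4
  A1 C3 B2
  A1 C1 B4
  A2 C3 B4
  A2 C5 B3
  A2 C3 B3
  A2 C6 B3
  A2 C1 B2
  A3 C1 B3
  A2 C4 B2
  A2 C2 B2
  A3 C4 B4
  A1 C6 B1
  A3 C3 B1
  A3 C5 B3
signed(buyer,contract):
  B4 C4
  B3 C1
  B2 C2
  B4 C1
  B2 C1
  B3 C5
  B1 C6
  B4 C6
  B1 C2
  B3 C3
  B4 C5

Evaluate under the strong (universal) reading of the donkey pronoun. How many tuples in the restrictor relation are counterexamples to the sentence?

5

"him" takes "a buyer" as antecedent and "it" takes "a contract"; both are donkey pronouns co-varying with the restrictor.
Strong reading: for every (a,c,b) with drafted(a,c,b), signed(b,c).
Restrictor triples: (A1,C1,B4)→signed(B4,C1) ✓  (A1,C3,B2)→signed(B2,C3) ✗  (A1,C6,B1)→signed(B1,C6) ✓  (A2,C1,B2)→signed(B2,C1) ✓  (A2,C2,B2)→signed(B2,C2) ✓  (A2,C3,B3)→signed(B3,C3) ✓  (A2,C3,B4)→signed(B4,C3) ✗  (A2,C4,B2)→signed(B2,C4) ✗  (A2,C5,B3)→signed(B3,C5) ✓  (A2,C6,B3)→signed(B3,C6) ✗  (A2,C6,B4)→signed(B4,C6) ✓  (A3,C1,B3)→signed(B3,C1) ✓  (A3,C3,B1)→signed(B1,C3) ✗  (A3,C4,B4)→signed(B4,C4) ✓  (A3,C5,B3)→signed(B3,C5) ✓
Counterexamples (restrictor triples failing the scope): 5.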